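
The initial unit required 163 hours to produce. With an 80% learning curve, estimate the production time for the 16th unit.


Formula: T_n = T_1 * (learning_rate)^(log2(n)) where learning_rate = rate/100
Doublings = log2(16) = 4
T_n = 163 * 0.8^4
T_n = 163 * 0.4096 = 66.8 hours

66.8 hours


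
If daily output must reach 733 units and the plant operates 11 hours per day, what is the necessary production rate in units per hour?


Formula: Production Rate = Daily Demand / Available Hours
Rate = 733 units/day / 11 hours/day
Rate = 66.6 units/hour

66.6 units/hour


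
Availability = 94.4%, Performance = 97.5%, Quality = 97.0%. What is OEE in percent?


Formula: OEE = Availability * Performance * Quality / 10000
A * P = 94.4% * 97.5% / 100 = 92.04%
OEE = 92.04% * 97.0% / 100 = 89.3%

89.3%


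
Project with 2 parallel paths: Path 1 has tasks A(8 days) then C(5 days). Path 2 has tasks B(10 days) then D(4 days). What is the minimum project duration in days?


Path 1 = 8 + 5 = 13 days
Path 2 = 10 + 4 = 14 days
Duration = max(13, 14) = 14 days

14 days


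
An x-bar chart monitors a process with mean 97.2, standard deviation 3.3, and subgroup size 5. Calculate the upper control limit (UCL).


UCL = 97.2 + 3 * 3.3 / sqrt(5)

101.63


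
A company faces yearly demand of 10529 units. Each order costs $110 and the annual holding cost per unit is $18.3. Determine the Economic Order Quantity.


Formula: EOQ = sqrt(2 * D * S / H)
Numerator: 2 * 10529 * 110 = 2316380
2DS/H = 2316380 / 18.3 = 126578.1
EOQ = sqrt(126578.1) = 355.8 units

355.8 units


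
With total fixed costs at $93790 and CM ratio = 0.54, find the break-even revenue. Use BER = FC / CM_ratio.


Formula: BER = Fixed Costs / Contribution Margin Ratio
BER = $93790 / 0.54
BER = $173685.19 (to the nearest cent)

$173685.19


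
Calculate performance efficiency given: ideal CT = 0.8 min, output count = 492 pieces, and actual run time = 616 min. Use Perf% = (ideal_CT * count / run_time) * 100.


Formula: Performance = (Ideal CT * Total Count) / Run Time * 100
Ideal output time = 0.8 * 492 = 393.6 min
Performance = 393.6 / 616 * 100 = 63.9%

63.9%


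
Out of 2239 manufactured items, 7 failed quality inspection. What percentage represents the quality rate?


Formula: Quality Rate = Good Pieces / Total Pieces * 100
Good pieces = 2239 - 7 = 2232
QR = 2232 / 2239 * 100 = 99.7%

99.7%


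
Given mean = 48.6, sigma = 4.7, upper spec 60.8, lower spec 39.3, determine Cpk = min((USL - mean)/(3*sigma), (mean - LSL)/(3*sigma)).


Cpu = (60.8 - 48.6) / (3 * 4.7) = 0.87
Cpl = (48.6 - 39.3) / (3 * 4.7) = 0.66
Cpk = min(0.87, 0.66) = 0.66

0.66


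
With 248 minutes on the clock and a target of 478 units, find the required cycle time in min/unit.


Formula: CT = Available Time / Number of Units
CT = 248 min / 478 units
CT = 0.52 min/unit

0.52 min/unit


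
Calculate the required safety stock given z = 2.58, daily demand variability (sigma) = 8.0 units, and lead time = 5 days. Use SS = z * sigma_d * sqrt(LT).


Formula: SS = z * sigma_d * sqrt(LT)
sqrt(LT) = sqrt(5) = 2.2361
SS = 2.58 * 8.0 * 2.2361
SS = 46.2 units

46.2 units


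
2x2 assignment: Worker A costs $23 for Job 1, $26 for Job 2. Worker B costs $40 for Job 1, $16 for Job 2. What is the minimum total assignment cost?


Option 1: A->1 + B->2 = $23 + $16 = $39
Option 2: A->2 + B->1 = $26 + $40 = $66
Min cost = min($39, $66) = $39

$39


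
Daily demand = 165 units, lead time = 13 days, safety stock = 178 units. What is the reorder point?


Formula: ROP = (Daily Demand * Lead Time) + Safety Stock
Demand during lead time = 165 * 13 = 2145 units
ROP = 2145 + 178 = 2323 units

2323 units


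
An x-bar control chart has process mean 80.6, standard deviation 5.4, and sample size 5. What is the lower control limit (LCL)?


LCL = 80.6 - 3 * 5.4 / sqrt(5)

73.36


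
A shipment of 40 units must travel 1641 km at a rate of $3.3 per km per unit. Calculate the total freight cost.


TC = dist * cost * units = 1641 * 3.3 * 40 = $216612.00

$216612.00


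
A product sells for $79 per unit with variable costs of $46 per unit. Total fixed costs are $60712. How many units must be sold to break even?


Formula: BEQ = Fixed Costs / (Price - Variable Cost)
Contribution margin = $79 - $46 = $33/unit
BEQ = ceil($60712 / $33/unit) = ceil(1839.76) = 1840 units

1840 units


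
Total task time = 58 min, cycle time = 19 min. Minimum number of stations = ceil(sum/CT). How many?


Formula: N_min = ceil(Sum of Task Times / Cycle Time)
N_min = ceil(58 min / 19 min) = ceil(3.0526)
N_min = 4 stations

4


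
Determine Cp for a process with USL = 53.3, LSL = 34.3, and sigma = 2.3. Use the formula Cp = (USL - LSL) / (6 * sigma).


Cp = (53.3 - 34.3) / (6 * 2.3)

1.38


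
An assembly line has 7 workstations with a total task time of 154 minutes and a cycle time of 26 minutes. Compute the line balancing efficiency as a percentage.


Formula: Efficiency = Sum of Task Times / (N_stations * CT) * 100
Total station capacity = 7 stations * 26 min = 182 min
Efficiency = 154 / 182 * 100 = 84.6%

84.6%


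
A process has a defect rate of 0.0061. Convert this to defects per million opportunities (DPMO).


DPMO = defect_rate * 1000000 = 0.0061 * 1000000

6100


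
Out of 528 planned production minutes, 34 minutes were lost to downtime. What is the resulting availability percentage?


Formula: Availability = (Planned Time - Downtime) / Planned Time * 100
Uptime = 528 - 34 = 494 min
Availability = 494 / 528 * 100 = 93.6%

93.6%


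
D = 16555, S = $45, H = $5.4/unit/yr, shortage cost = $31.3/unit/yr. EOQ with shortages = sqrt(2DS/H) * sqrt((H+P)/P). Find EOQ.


Formula: EOQ* = sqrt(2DS/H) * sqrt((H+P)/P)
Base EOQ = sqrt(2*16555*45/5.4) = 525.28 units
Correction = sqrt((5.4+31.3)/31.3) = 1.08283
EOQ* = 525.28 * 1.08283 = 568.8 units

568.8 units


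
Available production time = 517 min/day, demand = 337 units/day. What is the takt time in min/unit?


Formula: Takt Time = Available Production Time / Customer Demand
Takt = 517 min/day / 337 units/day
Takt = 1.53 min/unit

1.53 min/unit


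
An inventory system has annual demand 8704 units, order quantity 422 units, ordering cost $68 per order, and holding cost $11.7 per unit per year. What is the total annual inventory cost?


TC = 8704/422 * 68 + 422/2 * 11.7

$3871.24


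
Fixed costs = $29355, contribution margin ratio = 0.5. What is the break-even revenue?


Formula: BER = Fixed Costs / Contribution Margin Ratio
BER = $29355 / 0.5
BER = $58710.00 (to the nearest cent)

$58710.00


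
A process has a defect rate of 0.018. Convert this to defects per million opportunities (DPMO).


DPMO = defect_rate * 1000000 = 0.018 * 1000000

18000


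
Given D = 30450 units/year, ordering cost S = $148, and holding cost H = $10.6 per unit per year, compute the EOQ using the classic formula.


Formula: EOQ = sqrt(2 * D * S / H)
Numerator: 2 * 30450 * 148 = 9013200
2DS/H = 9013200 / 10.6 = 850301.9
EOQ = sqrt(850301.9) = 922.1 units

922.1 units


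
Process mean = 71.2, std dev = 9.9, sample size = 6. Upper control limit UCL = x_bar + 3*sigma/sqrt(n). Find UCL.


UCL = 71.2 + 3 * 9.9 / sqrt(6)

83.32


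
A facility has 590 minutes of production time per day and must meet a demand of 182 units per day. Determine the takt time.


Formula: Takt Time = Available Production Time / Customer Demand
Takt = 590 min/day / 182 units/day
Takt = 3.24 min/unit

3.24 min/unit


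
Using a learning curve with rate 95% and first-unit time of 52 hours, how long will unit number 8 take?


Formula: T_n = T_1 * (learning_rate)^(log2(n)) where learning_rate = rate/100
Doublings = log2(8) = 3
T_n = 52 * 0.95^3
T_n = 52 * 0.8574 = 44.6 hours

44.6 hours


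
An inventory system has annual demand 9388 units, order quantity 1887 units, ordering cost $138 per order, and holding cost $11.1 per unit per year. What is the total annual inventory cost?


TC = 9388/1887 * 138 + 1887/2 * 11.1

$11159.41


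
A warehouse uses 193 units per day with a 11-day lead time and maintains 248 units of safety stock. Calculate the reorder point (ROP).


Formula: ROP = (Daily Demand * Lead Time) + Safety Stock
Demand during lead time = 193 * 11 = 2123 units
ROP = 2123 + 248 = 2371 units

2371 units


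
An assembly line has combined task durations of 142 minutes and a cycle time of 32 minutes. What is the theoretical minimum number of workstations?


Formula: N_min = ceil(Sum of Task Times / Cycle Time)
N_min = ceil(142 min / 32 min) = ceil(4.4375)
N_min = 5 stations

5


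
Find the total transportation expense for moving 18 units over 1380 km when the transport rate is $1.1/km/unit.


TC = dist * cost * units = 1380 * 1.1 * 18 = $27324.00

$27324.00


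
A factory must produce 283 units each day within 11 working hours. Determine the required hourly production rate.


Formula: Production Rate = Daily Demand / Available Hours
Rate = 283 units/day / 11 hours/day
Rate = 25.7 units/hour

25.7 units/hour


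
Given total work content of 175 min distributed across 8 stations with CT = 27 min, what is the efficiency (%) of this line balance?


Formula: Efficiency = Sum of Task Times / (N_stations * CT) * 100
Total station capacity = 8 stations * 27 min = 216 min
Efficiency = 175 / 216 * 100 = 81.0%

81.0%


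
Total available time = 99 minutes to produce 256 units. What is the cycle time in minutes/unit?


Formula: CT = Available Time / Number of Units
CT = 99 min / 256 units
CT = 0.39 min/unit

0.39 min/unit


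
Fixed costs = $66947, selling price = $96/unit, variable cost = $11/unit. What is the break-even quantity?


Formula: BEQ = Fixed Costs / (Price - Variable Cost)
Contribution margin = $96 - $11 = $85/unit
BEQ = ceil($66947 / $85/unit) = ceil(787.61) = 788 units

788 units


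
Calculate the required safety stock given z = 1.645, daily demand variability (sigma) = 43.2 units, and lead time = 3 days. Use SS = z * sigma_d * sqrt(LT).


Formula: SS = z * sigma_d * sqrt(LT)
sqrt(LT) = sqrt(3) = 1.7321
SS = 1.645 * 43.2 * 1.7321
SS = 123.1 units

123.1 units


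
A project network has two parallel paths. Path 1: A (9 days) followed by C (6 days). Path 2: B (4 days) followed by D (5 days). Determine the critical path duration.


Path 1 = 9 + 6 = 15 days
Path 2 = 4 + 5 = 9 days
Duration = max(15, 9) = 15 days

15 days


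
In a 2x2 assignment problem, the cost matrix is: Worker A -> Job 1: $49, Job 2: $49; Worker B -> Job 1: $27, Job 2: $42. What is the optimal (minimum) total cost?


Option 1: A->1 + B->2 = $49 + $42 = $91
Option 2: A->2 + B->1 = $49 + $27 = $76
Min cost = min($91, $76) = $76

$76


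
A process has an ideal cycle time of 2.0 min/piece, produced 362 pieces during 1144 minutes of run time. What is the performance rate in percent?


Formula: Performance = (Ideal CT * Total Count) / Run Time * 100
Ideal output time = 2.0 * 362 = 724.0 min
Performance = 724.0 / 1144 * 100 = 63.3%

63.3%


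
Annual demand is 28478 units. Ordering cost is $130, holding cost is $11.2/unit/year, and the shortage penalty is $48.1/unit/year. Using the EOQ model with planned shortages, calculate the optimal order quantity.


Formula: EOQ* = sqrt(2DS/H) * sqrt((H+P)/P)
Base EOQ = sqrt(2*28478*130/11.2) = 813.08 units
Correction = sqrt((11.2+48.1)/48.1) = 1.11034
EOQ* = 813.08 * 1.11034 = 902.8 units

902.8 units


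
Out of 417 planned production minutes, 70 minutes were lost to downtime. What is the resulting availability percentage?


Formula: Availability = (Planned Time - Downtime) / Planned Time * 100
Uptime = 417 - 70 = 347 min
Availability = 347 / 417 * 100 = 83.2%

83.2%


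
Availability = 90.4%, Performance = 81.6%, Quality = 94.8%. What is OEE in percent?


Formula: OEE = Availability * Performance * Quality / 10000
A * P = 90.4% * 81.6% / 100 = 73.77%
OEE = 73.77% * 94.8% / 100 = 69.9%

69.9%


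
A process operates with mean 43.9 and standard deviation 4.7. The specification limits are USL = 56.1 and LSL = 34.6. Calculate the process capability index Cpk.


Cpu = (56.1 - 43.9) / (3 * 4.7) = 0.87
Cpl = (43.9 - 34.6) / (3 * 4.7) = 0.66
Cpk = min(0.87, 0.66) = 0.66

0.66


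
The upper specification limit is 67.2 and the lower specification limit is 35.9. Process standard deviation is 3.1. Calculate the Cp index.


Cp = (67.2 - 35.9) / (6 * 3.1)

1.68


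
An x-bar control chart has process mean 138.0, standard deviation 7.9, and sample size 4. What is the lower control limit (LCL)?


LCL = 138.0 - 3 * 7.9 / sqrt(4)

126.15


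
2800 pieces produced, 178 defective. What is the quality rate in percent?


Formula: Quality Rate = Good Pieces / Total Pieces * 100
Good pieces = 2800 - 178 = 2622
QR = 2622 / 2800 * 100 = 93.6%

93.6%


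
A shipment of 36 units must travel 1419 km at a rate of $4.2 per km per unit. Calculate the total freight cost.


TC = dist * cost * units = 1419 * 4.2 * 36 = $214552.80

$214552.80


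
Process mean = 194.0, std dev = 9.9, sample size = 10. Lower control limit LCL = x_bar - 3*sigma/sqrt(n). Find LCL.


LCL = 194.0 - 3 * 9.9 / sqrt(10)

184.61


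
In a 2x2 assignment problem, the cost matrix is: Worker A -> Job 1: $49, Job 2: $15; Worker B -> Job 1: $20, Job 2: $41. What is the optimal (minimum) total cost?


Option 1: A->1 + B->2 = $49 + $41 = $90
Option 2: A->2 + B->1 = $15 + $20 = $35
Min cost = min($90, $35) = $35

$35


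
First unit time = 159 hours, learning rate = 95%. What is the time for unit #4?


Formula: T_n = T_1 * (learning_rate)^(log2(n)) where learning_rate = rate/100
Doublings = log2(4) = 2
T_n = 159 * 0.95^2
T_n = 159 * 0.9025 = 143.5 hours

143.5 hours


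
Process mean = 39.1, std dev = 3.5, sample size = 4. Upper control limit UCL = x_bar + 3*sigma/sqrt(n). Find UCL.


UCL = 39.1 + 3 * 3.5 / sqrt(4)

44.35


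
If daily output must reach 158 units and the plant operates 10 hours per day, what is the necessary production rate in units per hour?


Formula: Production Rate = Daily Demand / Available Hours
Rate = 158 units/day / 10 hours/day
Rate = 15.8 units/hour

15.8 units/hour


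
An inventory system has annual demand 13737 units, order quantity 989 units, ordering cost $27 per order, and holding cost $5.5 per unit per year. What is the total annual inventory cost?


TC = 13737/989 * 27 + 989/2 * 5.5

$3094.77


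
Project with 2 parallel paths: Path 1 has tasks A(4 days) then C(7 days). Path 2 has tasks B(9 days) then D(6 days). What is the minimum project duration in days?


Path 1 = 4 + 7 = 11 days
Path 2 = 9 + 6 = 15 days
Duration = max(11, 15) = 15 days

15 days


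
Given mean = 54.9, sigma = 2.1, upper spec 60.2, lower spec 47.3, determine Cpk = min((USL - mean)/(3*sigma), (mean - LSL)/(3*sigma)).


Cpu = (60.2 - 54.9) / (3 * 2.1) = 0.84
Cpl = (54.9 - 47.3) / (3 * 2.1) = 1.21
Cpk = min(0.84, 1.21) = 0.84

0.84


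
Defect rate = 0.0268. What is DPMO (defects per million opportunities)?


DPMO = defect_rate * 1000000 = 0.0268 * 1000000

26800


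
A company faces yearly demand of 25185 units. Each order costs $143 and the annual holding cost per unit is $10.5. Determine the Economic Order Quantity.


Formula: EOQ = sqrt(2 * D * S / H)
Numerator: 2 * 25185 * 143 = 7202910
2DS/H = 7202910 / 10.5 = 685991.4
EOQ = sqrt(685991.4) = 828.2 units

828.2 units


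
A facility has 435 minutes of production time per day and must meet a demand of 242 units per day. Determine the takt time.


Formula: Takt Time = Available Production Time / Customer Demand
Takt = 435 min/day / 242 units/day
Takt = 1.8 min/unit

1.8 min/unit


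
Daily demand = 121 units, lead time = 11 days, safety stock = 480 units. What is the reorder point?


Formula: ROP = (Daily Demand * Lead Time) + Safety Stock
Demand during lead time = 121 * 11 = 1331 units
ROP = 1331 + 480 = 1811 units

1811 units


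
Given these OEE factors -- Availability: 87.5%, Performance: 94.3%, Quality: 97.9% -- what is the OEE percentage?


Formula: OEE = Availability * Performance * Quality / 10000
A * P = 87.5% * 94.3% / 100 = 82.51%
OEE = 82.51% * 97.9% / 100 = 80.8%

80.8%


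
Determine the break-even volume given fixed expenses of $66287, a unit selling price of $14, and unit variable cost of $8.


Formula: BEQ = Fixed Costs / (Price - Variable Cost)
Contribution margin = $14 - $8 = $6/unit
BEQ = ceil($66287 / $6/unit) = ceil(11047.83) = 11048 units

11048 units


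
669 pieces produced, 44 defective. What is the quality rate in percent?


Formula: Quality Rate = Good Pieces / Total Pieces * 100
Good pieces = 669 - 44 = 625
QR = 625 / 669 * 100 = 93.4%

93.4%


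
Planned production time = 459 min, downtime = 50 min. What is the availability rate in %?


Formula: Availability = (Planned Time - Downtime) / Planned Time * 100
Uptime = 459 - 50 = 409 min
Availability = 409 / 459 * 100 = 89.1%

89.1%


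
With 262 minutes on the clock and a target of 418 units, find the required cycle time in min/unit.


Formula: CT = Available Time / Number of Units
CT = 262 min / 418 units
CT = 0.63 min/unit

0.63 min/unit


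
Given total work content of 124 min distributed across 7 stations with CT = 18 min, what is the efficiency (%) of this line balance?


Formula: Efficiency = Sum of Task Times / (N_stations * CT) * 100
Total station capacity = 7 stations * 18 min = 126 min
Efficiency = 124 / 126 * 100 = 98.4%

98.4%


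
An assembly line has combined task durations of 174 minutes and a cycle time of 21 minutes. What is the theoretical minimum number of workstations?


Formula: N_min = ceil(Sum of Task Times / Cycle Time)
N_min = ceil(174 min / 21 min) = ceil(8.2857)
N_min = 9 stations

9


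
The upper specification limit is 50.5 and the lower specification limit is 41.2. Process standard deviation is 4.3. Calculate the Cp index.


Cp = (50.5 - 41.2) / (6 * 4.3)

0.36


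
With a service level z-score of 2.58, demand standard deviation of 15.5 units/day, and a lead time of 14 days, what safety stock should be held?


Formula: SS = z * sigma_d * sqrt(LT)
sqrt(LT) = sqrt(14) = 3.7417
SS = 2.58 * 15.5 * 3.7417
SS = 149.6 units

149.6 units


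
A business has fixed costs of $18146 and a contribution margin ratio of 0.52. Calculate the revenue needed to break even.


Formula: BER = Fixed Costs / Contribution Margin Ratio
BER = $18146 / 0.52
BER = $34896.15 (to the nearest cent)

$34896.15


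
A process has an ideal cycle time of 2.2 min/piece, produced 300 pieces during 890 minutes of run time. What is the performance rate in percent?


Formula: Performance = (Ideal CT * Total Count) / Run Time * 100
Ideal output time = 2.2 * 300 = 660.0 min
Performance = 660.0 / 890 * 100 = 74.2%

74.2%


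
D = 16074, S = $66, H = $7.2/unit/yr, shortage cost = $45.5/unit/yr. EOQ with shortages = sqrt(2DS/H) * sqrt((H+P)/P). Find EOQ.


Formula: EOQ* = sqrt(2DS/H) * sqrt((H+P)/P)
Base EOQ = sqrt(2*16074*66/7.2) = 542.85 units
Correction = sqrt((7.2+45.5)/45.5) = 1.07622
EOQ* = 542.85 * 1.07622 = 584.2 units

584.2 units


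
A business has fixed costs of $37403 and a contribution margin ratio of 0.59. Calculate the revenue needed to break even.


Formula: BER = Fixed Costs / Contribution Margin Ratio
BER = $37403 / 0.59
BER = $63394.92 (to the nearest cent)

$63394.92


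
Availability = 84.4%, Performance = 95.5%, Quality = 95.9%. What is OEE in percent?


Formula: OEE = Availability * Performance * Quality / 10000
A * P = 84.4% * 95.5% / 100 = 80.6%
OEE = 80.6% * 95.9% / 100 = 77.3%

77.3%


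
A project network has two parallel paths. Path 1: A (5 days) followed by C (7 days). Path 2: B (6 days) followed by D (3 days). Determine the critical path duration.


Path 1 = 5 + 7 = 12 days
Path 2 = 6 + 3 = 9 days
Duration = max(12, 9) = 12 days

12 days


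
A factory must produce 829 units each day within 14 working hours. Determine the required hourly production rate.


Formula: Production Rate = Daily Demand / Available Hours
Rate = 829 units/day / 14 hours/day
Rate = 59.2 units/hour

59.2 units/hour


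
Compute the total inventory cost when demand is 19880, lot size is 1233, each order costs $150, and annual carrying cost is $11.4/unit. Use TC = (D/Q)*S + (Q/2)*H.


TC = 19880/1233 * 150 + 1233/2 * 11.4

$9446.59


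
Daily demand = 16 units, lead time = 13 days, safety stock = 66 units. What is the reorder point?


Formula: ROP = (Daily Demand * Lead Time) + Safety Stock
Demand during lead time = 16 * 13 = 208 units
ROP = 208 + 66 = 274 units

274 units


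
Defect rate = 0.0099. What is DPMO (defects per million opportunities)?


DPMO = defect_rate * 1000000 = 0.0099 * 1000000

9900


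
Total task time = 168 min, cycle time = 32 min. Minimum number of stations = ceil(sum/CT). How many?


Formula: N_min = ceil(Sum of Task Times / Cycle Time)
N_min = ceil(168 min / 32 min) = ceil(5.25)
N_min = 6 stations

6


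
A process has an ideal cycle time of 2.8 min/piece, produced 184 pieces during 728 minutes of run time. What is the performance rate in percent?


Formula: Performance = (Ideal CT * Total Count) / Run Time * 100
Ideal output time = 2.8 * 184 = 515.2 min
Performance = 515.2 / 728 * 100 = 70.8%

70.8%


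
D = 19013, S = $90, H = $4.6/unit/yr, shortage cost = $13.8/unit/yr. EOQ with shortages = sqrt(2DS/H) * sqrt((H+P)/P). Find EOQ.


Formula: EOQ* = sqrt(2DS/H) * sqrt((H+P)/P)
Base EOQ = sqrt(2*19013*90/4.6) = 862.55 units
Correction = sqrt((4.6+13.8)/13.8) = 1.1547
EOQ* = 862.55 * 1.1547 = 996.0 units

996.0 units


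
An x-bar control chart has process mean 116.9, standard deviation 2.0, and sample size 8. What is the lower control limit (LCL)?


LCL = 116.9 - 3 * 2.0 / sqrt(8)

114.78


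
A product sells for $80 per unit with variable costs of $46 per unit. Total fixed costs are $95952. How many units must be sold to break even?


Formula: BEQ = Fixed Costs / (Price - Variable Cost)
Contribution margin = $80 - $46 = $34/unit
BEQ = ceil($95952 / $34/unit) = ceil(2822.12) = 2823 units

2823 units


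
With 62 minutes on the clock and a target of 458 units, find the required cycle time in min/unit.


Formula: CT = Available Time / Number of Units
CT = 62 min / 458 units
CT = 0.14 min/unit

0.14 min/unit


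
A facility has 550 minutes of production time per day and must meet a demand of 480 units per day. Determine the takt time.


Formula: Takt Time = Available Production Time / Customer Demand
Takt = 550 min/day / 480 units/day
Takt = 1.15 min/unit

1.15 min/unit


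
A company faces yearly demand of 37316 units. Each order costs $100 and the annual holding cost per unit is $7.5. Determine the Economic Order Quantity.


Formula: EOQ = sqrt(2 * D * S / H)
Numerator: 2 * 37316 * 100 = 7463200
2DS/H = 7463200 / 7.5 = 995093.3
EOQ = sqrt(995093.3) = 997.5 units

997.5 units


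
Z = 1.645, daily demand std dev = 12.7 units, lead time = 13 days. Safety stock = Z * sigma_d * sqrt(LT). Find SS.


Formula: SS = z * sigma_d * sqrt(LT)
sqrt(LT) = sqrt(13) = 3.6056
SS = 1.645 * 12.7 * 3.6056
SS = 75.3 units

75.3 units


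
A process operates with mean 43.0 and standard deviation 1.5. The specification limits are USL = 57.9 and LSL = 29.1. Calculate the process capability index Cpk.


Cpu = (57.9 - 43.0) / (3 * 1.5) = 3.31
Cpl = (43.0 - 29.1) / (3 * 1.5) = 3.09
Cpk = min(3.31, 3.09) = 3.09

3.09


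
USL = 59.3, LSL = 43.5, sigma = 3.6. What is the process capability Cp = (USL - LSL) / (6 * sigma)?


Cp = (59.3 - 43.5) / (6 * 3.6)

0.73


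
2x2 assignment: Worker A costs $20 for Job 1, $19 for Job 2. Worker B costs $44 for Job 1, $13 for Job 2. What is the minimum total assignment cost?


Option 1: A->1 + B->2 = $20 + $13 = $33
Option 2: A->2 + B->1 = $19 + $44 = $63
Min cost = min($33, $63) = $33

$33


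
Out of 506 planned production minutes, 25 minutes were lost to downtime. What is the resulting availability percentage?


Formula: Availability = (Planned Time - Downtime) / Planned Time * 100
Uptime = 506 - 25 = 481 min
Availability = 481 / 506 * 100 = 95.1%

95.1%


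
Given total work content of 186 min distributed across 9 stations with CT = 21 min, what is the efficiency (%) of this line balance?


Formula: Efficiency = Sum of Task Times / (N_stations * CT) * 100
Total station capacity = 9 stations * 21 min = 189 min
Efficiency = 186 / 189 * 100 = 98.4%

98.4%


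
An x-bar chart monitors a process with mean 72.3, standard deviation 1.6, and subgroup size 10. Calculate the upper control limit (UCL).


UCL = 72.3 + 3 * 1.6 / sqrt(10)

73.82


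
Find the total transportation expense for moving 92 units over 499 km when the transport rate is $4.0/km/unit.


TC = dist * cost * units = 499 * 4.0 * 92 = $183632.00

$183632.00


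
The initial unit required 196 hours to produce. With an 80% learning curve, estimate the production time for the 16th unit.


Formula: T_n = T_1 * (learning_rate)^(log2(n)) where learning_rate = rate/100
Doublings = log2(16) = 4
T_n = 196 * 0.8^4
T_n = 196 * 0.4096 = 80.3 hours

80.3 hours


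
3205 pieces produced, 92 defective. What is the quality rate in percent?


Formula: Quality Rate = Good Pieces / Total Pieces * 100
Good pieces = 3205 - 92 = 3113
QR = 3113 / 3205 * 100 = 97.1%

97.1%


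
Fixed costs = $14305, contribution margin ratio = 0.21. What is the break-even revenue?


Formula: BER = Fixed Costs / Contribution Margin Ratio
BER = $14305 / 0.21
BER = $68119.05 (to the nearest cent)

$68119.05


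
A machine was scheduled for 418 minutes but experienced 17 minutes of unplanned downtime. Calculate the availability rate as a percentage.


Formula: Availability = (Planned Time - Downtime) / Planned Time * 100
Uptime = 418 - 17 = 401 min
Availability = 401 / 418 * 100 = 95.9%

95.9%


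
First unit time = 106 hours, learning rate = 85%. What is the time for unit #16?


Formula: T_n = T_1 * (learning_rate)^(log2(n)) where learning_rate = rate/100
Doublings = log2(16) = 4
T_n = 106 * 0.85^4
T_n = 106 * 0.522 = 55.3 hours

55.3 hours


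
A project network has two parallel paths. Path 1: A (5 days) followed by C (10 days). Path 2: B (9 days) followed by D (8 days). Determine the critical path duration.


Path 1 = 5 + 10 = 15 days
Path 2 = 9 + 8 = 17 days
Duration = max(15, 17) = 17 days

17 days


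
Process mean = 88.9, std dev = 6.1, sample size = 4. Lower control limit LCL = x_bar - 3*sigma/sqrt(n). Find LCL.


LCL = 88.9 - 3 * 6.1 / sqrt(4)

79.75


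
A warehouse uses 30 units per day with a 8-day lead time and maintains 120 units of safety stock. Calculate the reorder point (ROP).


Formula: ROP = (Daily Demand * Lead Time) + Safety Stock
Demand during lead time = 30 * 8 = 240 units
ROP = 240 + 120 = 360 units

360 units


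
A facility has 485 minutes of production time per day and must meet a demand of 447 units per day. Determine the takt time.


Formula: Takt Time = Available Production Time / Customer Demand
Takt = 485 min/day / 447 units/day
Takt = 1.09 min/unit

1.09 min/unit


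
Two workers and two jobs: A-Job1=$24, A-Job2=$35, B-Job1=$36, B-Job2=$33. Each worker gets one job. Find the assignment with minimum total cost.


Option 1: A->1 + B->2 = $24 + $33 = $57
Option 2: A->2 + B->1 = $35 + $36 = $71
Min cost = min($57, $71) = $57

$57


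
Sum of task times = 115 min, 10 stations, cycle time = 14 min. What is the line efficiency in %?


Formula: Efficiency = Sum of Task Times / (N_stations * CT) * 100
Total station capacity = 10 stations * 14 min = 140 min
Efficiency = 115 / 140 * 100 = 82.1%

82.1%


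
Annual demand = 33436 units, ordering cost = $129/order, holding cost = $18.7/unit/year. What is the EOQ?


Formula: EOQ = sqrt(2 * D * S / H)
Numerator: 2 * 33436 * 129 = 8626488
2DS/H = 8626488 / 18.7 = 461309.5
EOQ = sqrt(461309.5) = 679.2 units

679.2 units


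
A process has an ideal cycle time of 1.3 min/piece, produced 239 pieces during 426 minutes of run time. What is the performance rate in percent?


Formula: Performance = (Ideal CT * Total Count) / Run Time * 100
Ideal output time = 1.3 * 239 = 310.7 min
Performance = 310.7 / 426 * 100 = 72.9%

72.9%


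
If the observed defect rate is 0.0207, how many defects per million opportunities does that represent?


DPMO = defect_rate * 1000000 = 0.0207 * 1000000

20700


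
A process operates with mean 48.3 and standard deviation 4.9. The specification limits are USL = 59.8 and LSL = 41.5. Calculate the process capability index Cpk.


Cpu = (59.8 - 48.3) / (3 * 4.9) = 0.78
Cpl = (48.3 - 41.5) / (3 * 4.9) = 0.46
Cpk = min(0.78, 0.46) = 0.46

0.46


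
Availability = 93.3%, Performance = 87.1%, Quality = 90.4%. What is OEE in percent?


Formula: OEE = Availability * Performance * Quality / 10000
A * P = 93.3% * 87.1% / 100 = 81.26%
OEE = 81.26% * 90.4% / 100 = 73.5%

73.5%


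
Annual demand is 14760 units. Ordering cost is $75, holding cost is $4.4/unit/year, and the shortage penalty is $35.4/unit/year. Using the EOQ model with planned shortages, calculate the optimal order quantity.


Formula: EOQ* = sqrt(2DS/H) * sqrt((H+P)/P)
Base EOQ = sqrt(2*14760*75/4.4) = 709.35 units
Correction = sqrt((4.4+35.4)/35.4) = 1.06033
EOQ* = 709.35 * 1.06033 = 752.1 units

752.1 units


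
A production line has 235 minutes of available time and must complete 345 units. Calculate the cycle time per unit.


Formula: CT = Available Time / Number of Units
CT = 235 min / 345 units
CT = 0.68 min/unit

0.68 min/unit


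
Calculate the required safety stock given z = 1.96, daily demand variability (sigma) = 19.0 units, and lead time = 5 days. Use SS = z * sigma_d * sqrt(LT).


Formula: SS = z * sigma_d * sqrt(LT)
sqrt(LT) = sqrt(5) = 2.2361
SS = 1.96 * 19.0 * 2.2361
SS = 83.3 units

83.3 units


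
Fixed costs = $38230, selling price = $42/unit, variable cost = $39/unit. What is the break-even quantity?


Formula: BEQ = Fixed Costs / (Price - Variable Cost)
Contribution margin = $42 - $39 = $3/unit
BEQ = ceil($38230 / $3/unit) = ceil(12743.33) = 12744 units

12744 units


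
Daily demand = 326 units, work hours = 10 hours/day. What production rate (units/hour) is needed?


Formula: Production Rate = Daily Demand / Available Hours
Rate = 326 units/day / 10 hours/day
Rate = 32.6 units/hour

32.6 units/hour


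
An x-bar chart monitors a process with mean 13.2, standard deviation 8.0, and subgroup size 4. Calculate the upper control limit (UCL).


UCL = 13.2 + 3 * 8.0 / sqrt(4)

25.2


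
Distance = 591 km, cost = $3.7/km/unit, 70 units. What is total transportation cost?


TC = dist * cost * units = 591 * 3.7 * 70 = $153069.00

$153069.00


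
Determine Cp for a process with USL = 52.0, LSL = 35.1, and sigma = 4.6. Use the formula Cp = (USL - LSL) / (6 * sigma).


Cp = (52.0 - 35.1) / (6 * 4.6)

0.61


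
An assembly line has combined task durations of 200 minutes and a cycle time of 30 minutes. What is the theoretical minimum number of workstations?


Formula: N_min = ceil(Sum of Task Times / Cycle Time)
N_min = ceil(200 min / 30 min) = ceil(6.6667)
N_min = 7 stations

7


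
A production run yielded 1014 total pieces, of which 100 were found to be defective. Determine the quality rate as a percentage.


Formula: Quality Rate = Good Pieces / Total Pieces * 100
Good pieces = 1014 - 100 = 914
QR = 914 / 1014 * 100 = 90.1%

90.1%


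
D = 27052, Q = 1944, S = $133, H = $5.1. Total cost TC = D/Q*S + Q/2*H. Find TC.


TC = 27052/1944 * 133 + 1944/2 * 5.1

$6807.98


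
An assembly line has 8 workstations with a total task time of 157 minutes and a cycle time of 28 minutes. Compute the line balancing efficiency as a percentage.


Formula: Efficiency = Sum of Task Times / (N_stations * CT) * 100
Total station capacity = 8 stations * 28 min = 224 min
Efficiency = 157 / 224 * 100 = 70.1%

70.1%


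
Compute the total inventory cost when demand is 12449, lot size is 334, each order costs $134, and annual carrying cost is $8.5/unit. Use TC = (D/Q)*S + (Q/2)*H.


TC = 12449/334 * 134 + 334/2 * 8.5

$6414.01


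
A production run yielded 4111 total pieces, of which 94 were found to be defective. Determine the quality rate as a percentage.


Formula: Quality Rate = Good Pieces / Total Pieces * 100
Good pieces = 4111 - 94 = 4017
QR = 4017 / 4111 * 100 = 97.7%

97.7%


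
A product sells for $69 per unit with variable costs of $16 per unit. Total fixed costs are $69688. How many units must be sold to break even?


Formula: BEQ = Fixed Costs / (Price - Variable Cost)
Contribution margin = $69 - $16 = $53/unit
BEQ = ceil($69688 / $53/unit) = ceil(1314.87) = 1315 units

1315 units


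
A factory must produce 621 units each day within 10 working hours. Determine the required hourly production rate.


Formula: Production Rate = Daily Demand / Available Hours
Rate = 621 units/day / 10 hours/day
Rate = 62.1 units/hour

62.1 units/hour


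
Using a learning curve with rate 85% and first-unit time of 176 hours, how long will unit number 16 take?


Formula: T_n = T_1 * (learning_rate)^(log2(n)) where learning_rate = rate/100
Doublings = log2(16) = 4
T_n = 176 * 0.85^4
T_n = 176 * 0.522 = 91.9 hours

91.9 hours


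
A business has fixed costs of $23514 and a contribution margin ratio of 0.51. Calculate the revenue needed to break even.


Formula: BER = Fixed Costs / Contribution Margin Ratio
BER = $23514 / 0.51
BER = $46105.88 (to the nearest cent)

$46105.88


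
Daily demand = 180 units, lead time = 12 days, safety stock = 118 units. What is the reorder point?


Formula: ROP = (Daily Demand * Lead Time) + Safety Stock
Demand during lead time = 180 * 12 = 2160 units
ROP = 2160 + 118 = 2278 units

2278 units


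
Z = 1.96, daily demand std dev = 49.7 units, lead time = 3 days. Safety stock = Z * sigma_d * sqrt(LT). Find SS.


Formula: SS = z * sigma_d * sqrt(LT)
sqrt(LT) = sqrt(3) = 1.7321
SS = 1.96 * 49.7 * 1.7321
SS = 168.7 units

168.7 units


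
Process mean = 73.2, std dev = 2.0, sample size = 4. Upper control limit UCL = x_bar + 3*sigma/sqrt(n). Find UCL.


UCL = 73.2 + 3 * 2.0 / sqrt(4)

76.2


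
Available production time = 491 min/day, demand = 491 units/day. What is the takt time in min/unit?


Formula: Takt Time = Available Production Time / Customer Demand
Takt = 491 min/day / 491 units/day
Takt = 1.0 min/unit

1.0 min/unit


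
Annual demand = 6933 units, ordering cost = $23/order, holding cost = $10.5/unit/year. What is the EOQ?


Formula: EOQ = sqrt(2 * D * S / H)
Numerator: 2 * 6933 * 23 = 318918
2DS/H = 318918 / 10.5 = 30373.1
EOQ = sqrt(30373.1) = 174.3 units

174.3 units


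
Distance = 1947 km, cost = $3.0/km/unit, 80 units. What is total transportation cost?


TC = dist * cost * units = 1947 * 3.0 * 80 = $467280.00

$467280.00


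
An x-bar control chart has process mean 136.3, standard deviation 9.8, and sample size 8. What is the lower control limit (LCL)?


LCL = 136.3 - 3 * 9.8 / sqrt(8)

125.91


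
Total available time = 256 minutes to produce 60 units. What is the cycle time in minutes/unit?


Formula: CT = Available Time / Number of Units
CT = 256 min / 60 units
CT = 4.27 min/unit

4.27 min/unit


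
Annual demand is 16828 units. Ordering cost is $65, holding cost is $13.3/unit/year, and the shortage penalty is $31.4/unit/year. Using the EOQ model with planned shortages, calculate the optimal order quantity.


Formula: EOQ* = sqrt(2DS/H) * sqrt((H+P)/P)
Base EOQ = sqrt(2*16828*65/13.3) = 405.57 units
Correction = sqrt((13.3+31.4)/31.4) = 1.19313
EOQ* = 405.57 * 1.19313 = 483.9 units

483.9 units


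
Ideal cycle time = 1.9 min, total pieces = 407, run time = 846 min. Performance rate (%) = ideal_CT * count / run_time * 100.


Formula: Performance = (Ideal CT * Total Count) / Run Time * 100
Ideal output time = 1.9 * 407 = 773.3 min
Performance = 773.3 / 846 * 100 = 91.4%

91.4%


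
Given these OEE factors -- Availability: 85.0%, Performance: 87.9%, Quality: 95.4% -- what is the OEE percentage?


Formula: OEE = Availability * Performance * Quality / 10000
A * P = 85.0% * 87.9% / 100 = 74.72%
OEE = 74.72% * 95.4% / 100 = 71.3%

71.3%


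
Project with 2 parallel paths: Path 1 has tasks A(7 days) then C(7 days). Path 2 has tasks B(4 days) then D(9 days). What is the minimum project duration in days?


Path 1 = 7 + 7 = 14 days
Path 2 = 4 + 9 = 13 days
Duration = max(14, 13) = 14 days

14 days


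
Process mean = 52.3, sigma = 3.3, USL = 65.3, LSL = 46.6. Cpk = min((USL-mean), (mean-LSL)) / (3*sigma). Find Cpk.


Cpu = (65.3 - 52.3) / (3 * 3.3) = 1.31
Cpl = (52.3 - 46.6) / (3 * 3.3) = 0.58
Cpk = min(1.31, 0.58) = 0.58

0.58


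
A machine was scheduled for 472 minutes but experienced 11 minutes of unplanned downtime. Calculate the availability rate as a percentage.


Formula: Availability = (Planned Time - Downtime) / Planned Time * 100
Uptime = 472 - 11 = 461 min
Availability = 461 / 472 * 100 = 97.7%

97.7%


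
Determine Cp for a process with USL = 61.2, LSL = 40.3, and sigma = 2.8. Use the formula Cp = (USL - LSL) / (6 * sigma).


Cp = (61.2 - 40.3) / (6 * 2.8)

1.24


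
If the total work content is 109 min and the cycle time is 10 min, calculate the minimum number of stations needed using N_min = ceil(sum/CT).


Formula: N_min = ceil(Sum of Task Times / Cycle Time)
N_min = ceil(109 min / 10 min) = ceil(10.9)
N_min = 11 stations

11


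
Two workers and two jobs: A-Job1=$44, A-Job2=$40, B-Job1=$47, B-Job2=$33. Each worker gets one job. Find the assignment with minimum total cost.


Option 1: A->1 + B->2 = $44 + $33 = $77
Option 2: A->2 + B->1 = $40 + $47 = $87
Min cost = min($77, $87) = $77

$77


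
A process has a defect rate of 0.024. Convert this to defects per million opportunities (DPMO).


DPMO = defect_rate * 1000000 = 0.024 * 1000000

24000


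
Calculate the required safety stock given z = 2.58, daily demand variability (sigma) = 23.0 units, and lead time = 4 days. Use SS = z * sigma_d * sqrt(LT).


Formula: SS = z * sigma_d * sqrt(LT)
sqrt(LT) = sqrt(4) = 2.0
SS = 2.58 * 23.0 * 2.0
SS = 118.7 units

118.7 units


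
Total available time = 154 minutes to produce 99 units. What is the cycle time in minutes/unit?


Formula: CT = Available Time / Number of Units
CT = 154 min / 99 units
CT = 1.56 min/unit

1.56 min/unit


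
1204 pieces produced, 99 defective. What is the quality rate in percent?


Formula: Quality Rate = Good Pieces / Total Pieces * 100
Good pieces = 1204 - 99 = 1105
QR = 1105 / 1204 * 100 = 91.8%

91.8%


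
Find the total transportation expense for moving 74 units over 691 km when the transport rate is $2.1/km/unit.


TC = dist * cost * units = 691 * 2.1 * 74 = $107381.40

$107381.40


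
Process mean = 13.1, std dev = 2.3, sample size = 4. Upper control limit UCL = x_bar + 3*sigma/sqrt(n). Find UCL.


UCL = 13.1 + 3 * 2.3 / sqrt(4)

16.55


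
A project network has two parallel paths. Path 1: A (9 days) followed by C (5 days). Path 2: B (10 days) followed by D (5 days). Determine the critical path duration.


Path 1 = 9 + 5 = 14 days
Path 2 = 10 + 5 = 15 days
Duration = max(14, 15) = 15 days

15 days


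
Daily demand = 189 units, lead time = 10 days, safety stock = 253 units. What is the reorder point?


Formula: ROP = (Daily Demand * Lead Time) + Safety Stock
Demand during lead time = 189 * 10 = 1890 units
ROP = 1890 + 253 = 2143 units

2143 units


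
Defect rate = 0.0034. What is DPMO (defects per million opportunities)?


DPMO = defect_rate * 1000000 = 0.0034 * 1000000

3400
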